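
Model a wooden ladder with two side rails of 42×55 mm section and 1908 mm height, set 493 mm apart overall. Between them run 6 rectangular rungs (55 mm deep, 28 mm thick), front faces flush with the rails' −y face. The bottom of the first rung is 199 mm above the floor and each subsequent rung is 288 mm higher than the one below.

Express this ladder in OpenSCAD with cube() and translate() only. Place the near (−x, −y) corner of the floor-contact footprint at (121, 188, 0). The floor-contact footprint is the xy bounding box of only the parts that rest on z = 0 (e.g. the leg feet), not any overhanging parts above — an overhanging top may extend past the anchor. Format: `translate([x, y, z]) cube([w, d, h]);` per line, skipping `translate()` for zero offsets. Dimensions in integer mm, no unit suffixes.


translate([121, 188, 0]) cube([42, 55, 1908]);
translate([572, 188, 0]) cube([42, 55, 1908]);
translate([163, 188, 199]) cube([409, 55, 28]);
translate([163, 188, 487]) cube([409, 55, 28]);
translate([163, 188, 775]) cube([409, 55, 28]);
translate([163, 188, 1063]) cube([409, 55, 28]);
translate([163, 188, 1351]) cube([409, 55, 28]);
translate([163, 188, 1639]) cube([409, 55, 28]);


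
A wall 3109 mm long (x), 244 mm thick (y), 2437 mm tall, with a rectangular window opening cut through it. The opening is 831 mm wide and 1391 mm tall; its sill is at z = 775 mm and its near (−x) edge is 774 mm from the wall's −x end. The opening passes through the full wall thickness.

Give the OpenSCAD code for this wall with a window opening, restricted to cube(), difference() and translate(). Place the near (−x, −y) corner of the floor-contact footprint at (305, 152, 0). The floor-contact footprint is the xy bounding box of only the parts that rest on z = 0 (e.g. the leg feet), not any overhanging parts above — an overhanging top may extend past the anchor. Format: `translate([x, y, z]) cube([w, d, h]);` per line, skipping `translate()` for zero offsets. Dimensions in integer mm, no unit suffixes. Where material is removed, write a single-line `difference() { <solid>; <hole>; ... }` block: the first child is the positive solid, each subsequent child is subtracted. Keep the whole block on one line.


difference() { translate([305, 152, 0]) cube([3109, 244, 2437]); translate([1079, 152, 775]) cube([831, 244, 1391]); }


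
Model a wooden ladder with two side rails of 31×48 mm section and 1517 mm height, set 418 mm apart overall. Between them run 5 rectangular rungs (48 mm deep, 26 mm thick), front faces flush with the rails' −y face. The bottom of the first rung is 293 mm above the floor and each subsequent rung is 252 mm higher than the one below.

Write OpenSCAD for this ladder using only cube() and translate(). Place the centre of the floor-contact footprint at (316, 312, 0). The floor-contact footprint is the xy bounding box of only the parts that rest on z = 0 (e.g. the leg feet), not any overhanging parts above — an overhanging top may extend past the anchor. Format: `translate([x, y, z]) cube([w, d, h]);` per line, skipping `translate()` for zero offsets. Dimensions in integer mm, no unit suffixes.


translate([107, 288, 0]) cube([31, 48, 1517]);
translate([494, 288, 0]) cube([31, 48, 1517]);
translate([138, 288, 293]) cube([356, 48, 26]);
translate([138, 288, 545]) cube([356, 48, 26]);
translate([138, 288, 797]) cube([356, 48, 26]);
translate([138, 288, 1049]) cube([356, 48, 26]);
translate([138, 288, 1301]) cube([356, 48, 26]);


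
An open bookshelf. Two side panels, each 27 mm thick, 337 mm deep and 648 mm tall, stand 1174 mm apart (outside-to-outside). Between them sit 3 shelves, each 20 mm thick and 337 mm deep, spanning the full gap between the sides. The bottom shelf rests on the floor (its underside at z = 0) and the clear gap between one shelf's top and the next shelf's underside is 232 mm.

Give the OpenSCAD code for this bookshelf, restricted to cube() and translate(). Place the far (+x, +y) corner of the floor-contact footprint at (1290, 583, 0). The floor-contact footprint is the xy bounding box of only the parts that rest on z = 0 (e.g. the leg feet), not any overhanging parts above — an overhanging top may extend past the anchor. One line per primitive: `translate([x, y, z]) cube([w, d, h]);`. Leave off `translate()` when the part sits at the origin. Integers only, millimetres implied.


translate([116, 246, 0]) cube([27, 337, 648]);
translate([1263, 246, 0]) cube([27, 337, 648]);
translate([143, 246, 0]) cube([1120, 337, 20]);
translate([143, 246, 252]) cube([1120, 337, 20]);
translate([143, 246, 504]) cube([1120, 337, 20]);


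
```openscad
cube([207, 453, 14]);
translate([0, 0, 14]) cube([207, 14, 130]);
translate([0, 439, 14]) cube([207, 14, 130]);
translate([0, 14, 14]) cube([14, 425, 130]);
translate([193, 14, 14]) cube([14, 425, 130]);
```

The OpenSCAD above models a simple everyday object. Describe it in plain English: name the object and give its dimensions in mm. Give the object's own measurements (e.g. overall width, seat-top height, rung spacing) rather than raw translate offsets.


An open-topped rectangular box: outside dimensions 207×453×144 mm, with a uniform wall and base thickness of 14 mm. The base is a full 207×453 slab on the floor; four walls sit on top of the base. The front and back walls (the −y and +y sides) span the full width; the two side walls fit between them.


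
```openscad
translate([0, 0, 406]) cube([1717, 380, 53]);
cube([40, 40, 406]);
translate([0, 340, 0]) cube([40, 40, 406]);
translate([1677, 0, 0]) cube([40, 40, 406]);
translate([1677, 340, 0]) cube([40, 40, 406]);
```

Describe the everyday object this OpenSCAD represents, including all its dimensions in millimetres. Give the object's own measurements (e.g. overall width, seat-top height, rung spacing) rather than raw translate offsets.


A bench: a 1717×380 mm seat slab, 53 mm thick, top at z = 459 mm, on four 40×40 mm square legs flush with the seat corners and standing on z = 0.


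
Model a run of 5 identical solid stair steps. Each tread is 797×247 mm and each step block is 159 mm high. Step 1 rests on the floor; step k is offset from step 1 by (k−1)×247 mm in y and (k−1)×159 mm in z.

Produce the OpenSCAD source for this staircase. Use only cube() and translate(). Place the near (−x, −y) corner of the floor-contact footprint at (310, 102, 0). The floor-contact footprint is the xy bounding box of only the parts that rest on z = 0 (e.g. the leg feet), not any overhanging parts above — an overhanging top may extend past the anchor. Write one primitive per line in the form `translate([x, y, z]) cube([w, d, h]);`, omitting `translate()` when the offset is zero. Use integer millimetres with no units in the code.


translate([310, 102, 0]) cube([797, 247, 159]);
translate([310, 349, 159]) cube([797, 247, 159]);
translate([310, 596, 318]) cube([797, 247, 159]);
translate([310, 843, 477]) cube([797, 247, 159]);
translate([310, 1090, 636]) cube([797, 247, 159]);


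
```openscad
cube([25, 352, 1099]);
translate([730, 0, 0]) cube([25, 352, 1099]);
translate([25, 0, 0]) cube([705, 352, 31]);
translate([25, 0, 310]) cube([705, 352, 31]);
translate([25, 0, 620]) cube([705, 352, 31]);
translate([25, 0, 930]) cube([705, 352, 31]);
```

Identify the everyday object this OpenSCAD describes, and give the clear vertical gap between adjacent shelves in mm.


A bookshelf. The clear shelf gap is 279 mm.

Two tall side panels with 4 horizontal boards between them — a bookshelf. The first two shelf undersides are at z = 0 and z = 310; with shelf thickness 31, the clear gap is 310 − 0 − 31 = 279 mm.


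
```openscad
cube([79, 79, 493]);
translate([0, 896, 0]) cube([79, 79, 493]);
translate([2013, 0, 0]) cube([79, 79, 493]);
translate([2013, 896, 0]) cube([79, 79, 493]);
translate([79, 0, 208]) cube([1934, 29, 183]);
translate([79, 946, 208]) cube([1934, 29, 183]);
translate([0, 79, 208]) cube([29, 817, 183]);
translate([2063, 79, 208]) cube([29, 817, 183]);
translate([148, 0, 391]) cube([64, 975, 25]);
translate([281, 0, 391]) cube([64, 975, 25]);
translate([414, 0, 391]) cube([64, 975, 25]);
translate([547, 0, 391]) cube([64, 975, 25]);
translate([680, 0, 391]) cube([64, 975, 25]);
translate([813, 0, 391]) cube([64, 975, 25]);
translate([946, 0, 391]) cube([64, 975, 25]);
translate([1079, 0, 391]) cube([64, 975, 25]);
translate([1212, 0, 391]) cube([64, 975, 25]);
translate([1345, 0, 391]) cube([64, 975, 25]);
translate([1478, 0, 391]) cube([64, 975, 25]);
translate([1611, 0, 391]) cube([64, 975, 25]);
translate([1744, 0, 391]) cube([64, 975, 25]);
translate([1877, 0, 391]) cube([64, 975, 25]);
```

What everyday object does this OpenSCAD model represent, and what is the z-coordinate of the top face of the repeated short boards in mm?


A bed frame. The slat-top height is 416 mm.

Four posts, four rails, and a row of slats — a bed frame. Slats sit on the rails at z = 208 + 183 = 391; with slat thickness 25, the top is 416 mm.


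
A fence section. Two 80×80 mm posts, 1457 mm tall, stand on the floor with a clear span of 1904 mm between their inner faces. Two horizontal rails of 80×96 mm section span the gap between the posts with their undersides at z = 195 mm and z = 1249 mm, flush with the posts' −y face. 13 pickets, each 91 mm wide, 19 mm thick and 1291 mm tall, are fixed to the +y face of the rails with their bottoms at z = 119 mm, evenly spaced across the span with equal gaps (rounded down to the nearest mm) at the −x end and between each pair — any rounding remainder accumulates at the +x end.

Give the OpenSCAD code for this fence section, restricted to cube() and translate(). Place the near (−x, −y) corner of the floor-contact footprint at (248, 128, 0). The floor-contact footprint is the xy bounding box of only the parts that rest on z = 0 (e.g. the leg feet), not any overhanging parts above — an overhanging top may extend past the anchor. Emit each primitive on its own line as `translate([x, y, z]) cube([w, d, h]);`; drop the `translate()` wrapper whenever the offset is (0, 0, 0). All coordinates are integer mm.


translate([248, 128, 0]) cube([80, 80, 1457]);
translate([2232, 128, 0]) cube([80, 80, 1457]);
translate([328, 128, 195]) cube([1904, 80, 96]);
translate([328, 128, 1249]) cube([1904, 80, 96]);
translate([379, 208, 119]) cube([91, 19, 1291]);
translate([521, 208, 119]) cube([91, 19, 1291]);
translate([663, 208, 119]) cube([91, 19, 1291]);
translate([805, 208, 119]) cube([91, 19, 1291]);
translate([947, 208, 119]) cube([91, 19, 1291]);
translate([1089, 208, 119]) cube([91, 19, 1291]);
translate([1231, 208, 119]) cube([91, 19, 1291]);
translate([1373, 208, 119]) cube([91, 19, 1291]);
translate([1515, 208, 119]) cube([91, 19, 1291]);
translate([1657, 208, 119]) cube([91, 19, 1291]);
translate([1799, 208, 119]) cube([91, 19, 1291]);
translate([1941, 208, 119]) cube([91, 19, 1291]);
translate([2083, 208, 119]) cube([91, 19, 1291]);


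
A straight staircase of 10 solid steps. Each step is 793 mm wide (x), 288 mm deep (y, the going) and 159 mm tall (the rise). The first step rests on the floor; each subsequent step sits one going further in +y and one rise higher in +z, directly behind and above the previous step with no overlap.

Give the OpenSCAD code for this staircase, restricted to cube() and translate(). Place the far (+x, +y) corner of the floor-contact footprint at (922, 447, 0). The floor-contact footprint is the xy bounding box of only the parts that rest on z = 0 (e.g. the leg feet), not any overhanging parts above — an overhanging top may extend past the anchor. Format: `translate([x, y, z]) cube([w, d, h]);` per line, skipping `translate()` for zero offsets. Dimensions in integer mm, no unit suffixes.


translate([129, 159, 0]) cube([793, 288, 159]);
translate([129, 447, 159]) cube([793, 288, 159]);
translate([129, 735, 318]) cube([793, 288, 159]);
translate([129, 1023, 477]) cube([793, 288, 159]);
translate([129, 1311, 636]) cube([793, 288, 159]);
translate([129, 1599, 795]) cube([793, 288, 159]);
translate([129, 1887, 954]) cube([793, 288, 159]);
translate([129, 2175, 1113]) cube([793, 288, 159]);
translate([129, 2463, 1272]) cube([793, 288, 159]);
translate([129, 2751, 1431]) cube([793, 288, 159]);


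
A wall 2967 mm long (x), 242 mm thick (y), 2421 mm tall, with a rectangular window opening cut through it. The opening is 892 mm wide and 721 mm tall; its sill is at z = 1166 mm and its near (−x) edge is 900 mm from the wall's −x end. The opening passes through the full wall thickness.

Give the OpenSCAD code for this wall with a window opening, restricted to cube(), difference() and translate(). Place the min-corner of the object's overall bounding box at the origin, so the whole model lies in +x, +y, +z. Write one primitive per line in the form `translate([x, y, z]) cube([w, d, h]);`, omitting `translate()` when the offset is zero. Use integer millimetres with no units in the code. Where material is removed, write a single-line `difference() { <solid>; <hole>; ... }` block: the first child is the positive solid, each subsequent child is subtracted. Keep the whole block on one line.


difference() { cube([2967, 242, 2421]); translate([900, 0, 1166]) cube([892, 242, 721]); }


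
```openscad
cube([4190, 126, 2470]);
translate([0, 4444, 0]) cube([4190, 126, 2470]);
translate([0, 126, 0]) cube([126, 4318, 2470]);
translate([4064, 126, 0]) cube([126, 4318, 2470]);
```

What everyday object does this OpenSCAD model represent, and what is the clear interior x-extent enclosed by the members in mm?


A house (or room) frame. The interior width is 3938 mm.

Four 2470 mm walls enclosing a rectangle with no floor or roof — a room or house frame. Outside width is 4190 mm and wall thickness is 126 mm, so the interior width is 4190 − 2 × 126 = 3938 mm.


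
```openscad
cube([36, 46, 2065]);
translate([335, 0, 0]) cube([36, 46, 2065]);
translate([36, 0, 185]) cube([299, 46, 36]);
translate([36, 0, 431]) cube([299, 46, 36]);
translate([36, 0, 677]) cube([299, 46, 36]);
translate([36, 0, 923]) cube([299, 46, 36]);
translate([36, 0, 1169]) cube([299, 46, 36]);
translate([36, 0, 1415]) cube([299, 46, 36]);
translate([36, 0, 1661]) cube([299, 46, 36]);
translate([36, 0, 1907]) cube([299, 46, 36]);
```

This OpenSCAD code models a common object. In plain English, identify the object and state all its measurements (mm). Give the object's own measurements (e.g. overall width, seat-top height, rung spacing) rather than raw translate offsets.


A straight ladder. Two 36×46 mm vertical rails, 2065 mm tall, stand 371 mm apart (outside-to-outside) with their front faces coplanar on the −y side. 8 rungs, each 46 mm deep and 36 mm tall, span between the inner faces of the rails, front faces flush with the rails. The lowest rung's underside is at z = 185 mm and rungs are spaced 246 mm apart (underside to underside).


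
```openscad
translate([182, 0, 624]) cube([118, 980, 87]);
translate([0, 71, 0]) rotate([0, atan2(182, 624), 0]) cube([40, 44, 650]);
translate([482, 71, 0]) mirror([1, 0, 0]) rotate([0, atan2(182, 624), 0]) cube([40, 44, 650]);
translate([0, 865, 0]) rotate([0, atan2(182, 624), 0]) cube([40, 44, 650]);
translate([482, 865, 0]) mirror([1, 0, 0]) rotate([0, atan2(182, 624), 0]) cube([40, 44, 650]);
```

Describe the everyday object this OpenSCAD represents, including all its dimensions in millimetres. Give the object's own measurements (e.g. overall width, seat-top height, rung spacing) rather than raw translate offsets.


A sawhorse. A 118×980×87 mm beam (x, y, z) sits on two A-frame leg pairs. Each pair is two raked legs of 40×44 mm section (44 mm along y) splaying symmetrically in x. Each leg rises 624 mm vertically over 182 mm of horizontal reach and is 650 mm long along its own axis. Every leg's outer bottom edge rests on the floor and its outer top edge meets a bottom edge of the beam — the left legs (tilting toward +x) meet the beam's −x bottom edge, the right legs (their mirror images, tilting toward −x) meet its +x bottom edge — so the leg tops tuck under the beam, the beam's underside is 624 mm above the floor, and the feet are 482 mm apart outside-to-outside with the beam centred between them. The two leg pairs are set in 71 mm from either end of the beam.


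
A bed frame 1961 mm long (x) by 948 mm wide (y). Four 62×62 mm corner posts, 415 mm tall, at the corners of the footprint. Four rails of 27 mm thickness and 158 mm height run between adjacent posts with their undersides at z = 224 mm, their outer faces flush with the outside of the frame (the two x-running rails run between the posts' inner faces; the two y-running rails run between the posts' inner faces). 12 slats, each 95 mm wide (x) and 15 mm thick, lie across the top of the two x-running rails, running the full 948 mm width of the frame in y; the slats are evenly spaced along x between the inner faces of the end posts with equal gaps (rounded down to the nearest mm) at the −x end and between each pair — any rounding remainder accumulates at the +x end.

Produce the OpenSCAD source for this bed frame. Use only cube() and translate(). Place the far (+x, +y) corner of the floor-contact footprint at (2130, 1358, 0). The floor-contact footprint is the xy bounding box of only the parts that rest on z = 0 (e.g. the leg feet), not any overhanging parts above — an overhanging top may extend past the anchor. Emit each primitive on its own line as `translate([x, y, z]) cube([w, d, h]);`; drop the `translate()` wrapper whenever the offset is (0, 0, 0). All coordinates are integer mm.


// slat z = rail_z + rail_h = 224 + 158 = 382
// slat gap = ⌊(1837 − 12·95) / 13⌋ = 53
translate([169, 410, 0]) cube([62, 62, 415]);
translate([169, 1296, 0]) cube([62, 62, 415]);
translate([2068, 410, 0]) cube([62, 62, 415]);
translate([2068, 1296, 0]) cube([62, 62, 415]);
translate([231, 410, 224]) cube([1837, 27, 158]);
translate([231, 1331, 224]) cube([1837, 27, 158]);
translate([169, 472, 224]) cube([27, 824, 158]);
translate([2103, 472, 224]) cube([27, 824, 158]);
translate([284, 410, 382]) cube([95, 948, 15]);
translate([432, 410, 382]) cube([95, 948, 15]);
translate([580, 410, 382]) cube([95, 948, 15]);
translate([728, 410, 382]) cube([95, 948, 15]);
translate([876, 410, 382]) cube([95, 948, 15]);
translate([1024, 410, 382]) cube([95, 948, 15]);
translate([1172, 410, 382]) cube([95, 948, 15]);
translate([1320, 410, 382]) cube([95, 948, 15]);
translate([1468, 410, 382]) cube([95, 948, 15]);
translate([1616, 410, 382]) cube([95, 948, 15]);
translate([1764, 410, 382]) cube([95, 948, 15]);
translate([1912, 410, 382]) cube([95, 948, 15]);


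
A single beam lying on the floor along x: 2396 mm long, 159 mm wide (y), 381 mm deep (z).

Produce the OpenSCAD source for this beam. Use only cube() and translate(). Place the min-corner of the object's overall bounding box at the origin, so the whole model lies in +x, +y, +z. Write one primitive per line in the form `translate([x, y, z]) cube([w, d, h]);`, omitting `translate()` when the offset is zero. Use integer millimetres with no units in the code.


cube([2396, 159, 381]);


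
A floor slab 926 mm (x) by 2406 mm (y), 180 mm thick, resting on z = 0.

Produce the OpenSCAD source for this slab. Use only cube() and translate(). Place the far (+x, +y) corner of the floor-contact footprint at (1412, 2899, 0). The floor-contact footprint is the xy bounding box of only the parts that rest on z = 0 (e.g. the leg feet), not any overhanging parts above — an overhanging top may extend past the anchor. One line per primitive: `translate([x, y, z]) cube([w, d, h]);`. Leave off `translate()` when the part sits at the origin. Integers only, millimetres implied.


translate([486, 493, 0]) cube([926, 2406, 180]);


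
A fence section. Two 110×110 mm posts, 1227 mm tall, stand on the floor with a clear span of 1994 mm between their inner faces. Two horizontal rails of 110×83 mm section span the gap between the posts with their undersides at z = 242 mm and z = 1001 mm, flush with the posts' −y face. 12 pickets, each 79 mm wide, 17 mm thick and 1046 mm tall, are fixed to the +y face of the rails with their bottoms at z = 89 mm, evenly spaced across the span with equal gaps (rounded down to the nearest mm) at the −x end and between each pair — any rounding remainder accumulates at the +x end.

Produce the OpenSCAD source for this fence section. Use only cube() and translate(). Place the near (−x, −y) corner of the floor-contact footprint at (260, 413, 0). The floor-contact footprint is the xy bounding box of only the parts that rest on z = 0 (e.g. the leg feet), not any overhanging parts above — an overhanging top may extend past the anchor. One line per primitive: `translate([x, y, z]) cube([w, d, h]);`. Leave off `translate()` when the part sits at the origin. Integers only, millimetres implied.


translate([260, 413, 0]) cube([110, 110, 1227]);
translate([2364, 413, 0]) cube([110, 110, 1227]);
translate([370, 413, 242]) cube([1994, 110, 83]);
translate([370, 413, 1001]) cube([1994, 110, 83]);
translate([450, 523, 89]) cube([79, 17, 1046]);
translate([609, 523, 89]) cube([79, 17, 1046]);
translate([768, 523, 89]) cube([79, 17, 1046]);
translate([927, 523, 89]) cube([79, 17, 1046]);
translate([1086, 523, 89]) cube([79, 17, 1046]);
translate([1245, 523, 89]) cube([79, 17, 1046]);
translate([1404, 523, 89]) cube([79, 17, 1046]);
translate([1563, 523, 89]) cube([79, 17, 1046]);
translate([1722, 523, 89]) cube([79, 17, 1046]);
translate([1881, 523, 89]) cube([79, 17, 1046]);
translate([2040, 523, 89]) cube([79, 17, 1046]);
translate([2199, 523, 89]) cube([79, 17, 1046]);


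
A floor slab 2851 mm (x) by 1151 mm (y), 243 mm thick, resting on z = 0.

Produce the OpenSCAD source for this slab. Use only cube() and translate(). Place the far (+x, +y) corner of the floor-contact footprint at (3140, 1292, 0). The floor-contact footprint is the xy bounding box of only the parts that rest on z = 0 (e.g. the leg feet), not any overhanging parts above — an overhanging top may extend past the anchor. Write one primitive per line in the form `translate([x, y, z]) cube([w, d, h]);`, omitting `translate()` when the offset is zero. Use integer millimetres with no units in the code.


translate([289, 141, 0]) cube([2851, 1151, 243]);


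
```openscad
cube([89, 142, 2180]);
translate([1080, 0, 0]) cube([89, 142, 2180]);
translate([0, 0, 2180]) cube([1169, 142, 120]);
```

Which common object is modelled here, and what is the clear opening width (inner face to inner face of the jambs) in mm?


A door frame. The clear opening width is 991 mm.

Two 2180 mm tall posts with a header on top — a door frame. The left jamb is 89 mm wide at x = 0; the right jamb starts at x = 1080. The clear opening is 1080 − 89 = 991 mm.


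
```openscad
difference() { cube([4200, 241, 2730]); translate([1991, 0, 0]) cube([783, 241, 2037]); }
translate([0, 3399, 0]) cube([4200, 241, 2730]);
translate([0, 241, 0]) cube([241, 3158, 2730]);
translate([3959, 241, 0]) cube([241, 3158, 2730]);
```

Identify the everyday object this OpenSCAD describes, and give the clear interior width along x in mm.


A single room. The interior width is 3718 mm.

Four walls enclosing a rectangle with a door in the front wall — a room. Outside width 4200 minus two 241 mm walls gives 3718 mm.


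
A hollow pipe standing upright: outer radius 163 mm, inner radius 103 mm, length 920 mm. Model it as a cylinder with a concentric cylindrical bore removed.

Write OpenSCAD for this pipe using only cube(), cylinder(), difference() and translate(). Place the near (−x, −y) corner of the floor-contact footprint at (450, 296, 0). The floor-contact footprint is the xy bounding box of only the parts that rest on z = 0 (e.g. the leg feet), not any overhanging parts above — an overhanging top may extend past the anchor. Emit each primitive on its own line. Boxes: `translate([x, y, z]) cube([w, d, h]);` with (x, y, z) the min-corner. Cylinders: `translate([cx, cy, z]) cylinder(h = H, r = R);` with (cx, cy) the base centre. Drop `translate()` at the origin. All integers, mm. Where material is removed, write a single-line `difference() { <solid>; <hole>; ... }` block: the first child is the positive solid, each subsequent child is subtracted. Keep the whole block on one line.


difference() { translate([613, 459, 0]) cylinder(h = 920, r = 163); translate([613, 459, 0]) cylinder(h = 920, r = 103); }


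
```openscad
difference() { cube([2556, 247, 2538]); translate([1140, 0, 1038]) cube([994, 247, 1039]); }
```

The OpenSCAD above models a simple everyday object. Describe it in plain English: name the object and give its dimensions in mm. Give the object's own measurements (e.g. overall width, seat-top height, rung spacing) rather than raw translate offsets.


A wall 2556 mm long (x), 247 mm thick (y), 2538 mm tall, with a rectangular window opening cut through it. The opening is 994 mm wide and 1039 mm tall; its sill is at z = 1038 mm and its near (−x) edge is 1140 mm from the wall's −x end. The opening passes through the full wall thickness.


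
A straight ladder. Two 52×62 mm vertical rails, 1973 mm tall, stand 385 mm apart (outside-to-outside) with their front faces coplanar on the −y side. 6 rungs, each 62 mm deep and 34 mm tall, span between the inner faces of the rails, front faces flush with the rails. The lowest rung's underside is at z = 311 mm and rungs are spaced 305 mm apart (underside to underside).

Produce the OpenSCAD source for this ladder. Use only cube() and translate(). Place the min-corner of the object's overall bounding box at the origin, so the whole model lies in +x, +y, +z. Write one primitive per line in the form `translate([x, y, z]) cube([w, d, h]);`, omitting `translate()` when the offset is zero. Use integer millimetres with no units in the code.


cube([52, 62, 1973]);
translate([333, 0, 0]) cube([52, 62, 1973]);
translate([52, 0, 311]) cube([281, 62, 34]);
translate([52, 0, 616]) cube([281, 62, 34]);
translate([52, 0, 921]) cube([281, 62, 34]);
translate([52, 0, 1226]) cube([281, 62, 34]);
translate([52, 0, 1531]) cube([281, 62, 34]);
translate([52, 0, 1836]) cube([281, 62, 34]);


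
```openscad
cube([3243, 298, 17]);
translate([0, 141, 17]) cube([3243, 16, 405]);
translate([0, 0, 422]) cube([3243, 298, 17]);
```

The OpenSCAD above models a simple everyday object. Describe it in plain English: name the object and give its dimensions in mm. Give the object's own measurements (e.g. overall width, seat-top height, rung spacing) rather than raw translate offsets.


An I-beam lying along x, 3243 mm long. Overall section height 439 mm. Two flanges 298 mm wide (y) and 17 mm thick, one on the floor and one at the top; a web 16 mm thick runs between them, centred on the flange width.


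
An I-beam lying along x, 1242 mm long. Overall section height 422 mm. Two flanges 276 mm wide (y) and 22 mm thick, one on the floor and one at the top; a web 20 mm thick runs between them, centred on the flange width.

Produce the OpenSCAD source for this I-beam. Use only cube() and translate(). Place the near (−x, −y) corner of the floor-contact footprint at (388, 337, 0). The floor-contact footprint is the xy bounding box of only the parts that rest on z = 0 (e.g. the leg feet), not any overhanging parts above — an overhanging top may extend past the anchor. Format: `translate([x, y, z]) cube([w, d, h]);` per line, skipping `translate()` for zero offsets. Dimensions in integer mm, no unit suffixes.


translate([388, 337, 0]) cube([1242, 276, 22]);
translate([388, 465, 22]) cube([1242, 20, 378]);
translate([388, 337, 400]) cube([1242, 276, 22]);


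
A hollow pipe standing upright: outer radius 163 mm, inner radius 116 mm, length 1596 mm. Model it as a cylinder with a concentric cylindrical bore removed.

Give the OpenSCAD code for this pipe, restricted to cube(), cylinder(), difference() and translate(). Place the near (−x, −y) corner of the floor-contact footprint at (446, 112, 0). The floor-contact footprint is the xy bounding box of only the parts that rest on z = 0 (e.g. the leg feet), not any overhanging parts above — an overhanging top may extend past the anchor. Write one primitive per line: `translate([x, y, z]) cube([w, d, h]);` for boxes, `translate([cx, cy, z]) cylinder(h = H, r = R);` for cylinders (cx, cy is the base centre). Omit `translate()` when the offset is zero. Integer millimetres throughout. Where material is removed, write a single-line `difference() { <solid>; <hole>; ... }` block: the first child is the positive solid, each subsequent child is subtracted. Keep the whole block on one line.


difference() { translate([609, 275, 0]) cylinder(h = 1596, r = 163); translate([609, 275, 0]) cylinder(h = 1596, r = 116); }


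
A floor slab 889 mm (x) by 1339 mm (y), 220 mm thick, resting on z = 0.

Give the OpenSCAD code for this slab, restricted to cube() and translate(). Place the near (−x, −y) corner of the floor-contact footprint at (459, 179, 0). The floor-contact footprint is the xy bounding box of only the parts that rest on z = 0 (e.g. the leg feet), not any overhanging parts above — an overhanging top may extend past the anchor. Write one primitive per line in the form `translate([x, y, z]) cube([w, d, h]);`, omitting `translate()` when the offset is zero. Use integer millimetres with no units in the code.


translate([459, 179, 0]) cube([889, 1339, 220]);


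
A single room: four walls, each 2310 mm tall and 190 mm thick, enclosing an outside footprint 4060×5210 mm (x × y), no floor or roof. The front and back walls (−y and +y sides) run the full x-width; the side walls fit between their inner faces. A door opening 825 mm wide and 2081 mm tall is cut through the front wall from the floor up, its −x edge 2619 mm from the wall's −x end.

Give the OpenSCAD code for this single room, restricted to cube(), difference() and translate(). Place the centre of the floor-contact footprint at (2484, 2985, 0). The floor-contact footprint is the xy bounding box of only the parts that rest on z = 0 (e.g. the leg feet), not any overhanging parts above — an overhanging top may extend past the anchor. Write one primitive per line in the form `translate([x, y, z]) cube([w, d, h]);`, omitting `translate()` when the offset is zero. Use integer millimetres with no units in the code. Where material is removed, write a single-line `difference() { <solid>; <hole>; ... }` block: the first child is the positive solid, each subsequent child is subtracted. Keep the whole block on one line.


difference() { translate([454, 380, 0]) cube([4060, 190, 2310]); translate([3073, 380, 0]) cube([825, 190, 2081]); }
translate([454, 5400, 0]) cube([4060, 190, 2310]);
translate([454, 570, 0]) cube([190, 4830, 2310]);
translate([4324, 570, 0]) cube([190, 4830, 2310]);


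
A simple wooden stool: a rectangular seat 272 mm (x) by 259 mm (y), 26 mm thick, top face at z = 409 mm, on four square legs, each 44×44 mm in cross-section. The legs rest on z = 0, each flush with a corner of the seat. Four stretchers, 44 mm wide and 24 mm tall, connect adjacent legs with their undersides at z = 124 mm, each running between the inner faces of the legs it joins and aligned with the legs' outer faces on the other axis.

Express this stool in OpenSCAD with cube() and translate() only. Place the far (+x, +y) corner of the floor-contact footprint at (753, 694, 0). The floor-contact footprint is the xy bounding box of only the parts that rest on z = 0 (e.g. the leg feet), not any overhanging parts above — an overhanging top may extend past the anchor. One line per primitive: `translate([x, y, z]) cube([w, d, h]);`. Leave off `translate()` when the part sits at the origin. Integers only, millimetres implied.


translate([481, 435, 383]) cube([272, 259, 26]);
translate([481, 435, 0]) cube([44, 44, 383]);
translate([709, 435, 0]) cube([44, 44, 383]);
translate([481, 650, 0]) cube([44, 44, 383]);
translate([709, 650, 0]) cube([44, 44, 383]);
translate([525, 435, 124]) cube([184, 44, 24]);
translate([525, 650, 124]) cube([184, 44, 24]);
translate([481, 479, 124]) cube([44, 171, 24]);
translate([709, 479, 124]) cube([44, 171, 24]);


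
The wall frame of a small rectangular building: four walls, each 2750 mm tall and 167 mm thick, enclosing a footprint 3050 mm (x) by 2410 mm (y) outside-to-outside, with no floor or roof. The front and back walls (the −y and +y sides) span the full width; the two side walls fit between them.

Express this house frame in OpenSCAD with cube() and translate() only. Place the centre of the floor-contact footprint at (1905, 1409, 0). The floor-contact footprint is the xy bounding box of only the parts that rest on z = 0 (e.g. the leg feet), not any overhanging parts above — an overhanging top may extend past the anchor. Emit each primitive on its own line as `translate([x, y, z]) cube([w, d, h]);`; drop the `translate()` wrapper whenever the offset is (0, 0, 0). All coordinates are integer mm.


translate([380, 204, 0]) cube([3050, 167, 2750]);
translate([380, 2447, 0]) cube([3050, 167, 2750]);
translate([380, 371, 0]) cube([167, 2076, 2750]);
translate([3263, 371, 0]) cube([167, 2076, 2750]);


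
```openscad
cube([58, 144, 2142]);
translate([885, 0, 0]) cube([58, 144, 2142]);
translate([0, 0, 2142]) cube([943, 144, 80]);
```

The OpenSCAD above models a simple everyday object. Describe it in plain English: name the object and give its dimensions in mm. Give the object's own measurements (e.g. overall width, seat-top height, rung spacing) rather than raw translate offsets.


A door frame. The clear opening is 827 mm wide and 2142 mm high. Two 58 mm wide jambs, 144 mm deep, stand either side of the opening from the floor to the top of the opening. A 80 mm thick head sits across the top of both jambs, spanning the full outside width of the frame.


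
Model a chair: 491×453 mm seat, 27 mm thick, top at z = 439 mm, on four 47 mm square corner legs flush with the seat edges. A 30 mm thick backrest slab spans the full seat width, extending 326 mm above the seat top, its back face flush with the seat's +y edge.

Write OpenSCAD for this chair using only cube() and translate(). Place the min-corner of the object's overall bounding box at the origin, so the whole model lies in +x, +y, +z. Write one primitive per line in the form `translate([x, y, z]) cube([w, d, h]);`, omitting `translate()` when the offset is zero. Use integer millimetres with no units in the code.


// leg_h = 439 - 27 = 412
translate([0, 0, 412]) cube([491, 453, 27]);
cube([47, 47, 412]);
translate([444, 0, 0]) cube([47, 47, 412]);
translate([0, 406, 0]) cube([47, 47, 412]);
translate([444, 406, 0]) cube([47, 47, 412]);
translate([0, 423, 439]) cube([491, 30, 326]);


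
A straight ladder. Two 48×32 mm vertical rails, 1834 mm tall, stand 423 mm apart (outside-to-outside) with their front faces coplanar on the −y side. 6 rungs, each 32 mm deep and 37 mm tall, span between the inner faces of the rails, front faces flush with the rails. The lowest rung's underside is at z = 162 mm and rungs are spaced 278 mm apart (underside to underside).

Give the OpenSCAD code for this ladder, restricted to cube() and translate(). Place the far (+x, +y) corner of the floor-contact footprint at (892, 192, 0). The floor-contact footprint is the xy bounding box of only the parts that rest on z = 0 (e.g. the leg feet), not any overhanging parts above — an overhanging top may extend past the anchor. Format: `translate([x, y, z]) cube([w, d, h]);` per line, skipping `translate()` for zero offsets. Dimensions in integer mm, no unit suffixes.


translate([469, 160, 0]) cube([48, 32, 1834]);
translate([844, 160, 0]) cube([48, 32, 1834]);
translate([517, 160, 162]) cube([327, 32, 37]);
translate([517, 160, 440]) cube([327, 32, 37]);
translate([517, 160, 718]) cube([327, 32, 37]);
translate([517, 160, 996]) cube([327, 32, 37]);
translate([517, 160, 1274]) cube([327, 32, 37]);
translate([517, 160, 1552]) cube([327, 32, 37]);


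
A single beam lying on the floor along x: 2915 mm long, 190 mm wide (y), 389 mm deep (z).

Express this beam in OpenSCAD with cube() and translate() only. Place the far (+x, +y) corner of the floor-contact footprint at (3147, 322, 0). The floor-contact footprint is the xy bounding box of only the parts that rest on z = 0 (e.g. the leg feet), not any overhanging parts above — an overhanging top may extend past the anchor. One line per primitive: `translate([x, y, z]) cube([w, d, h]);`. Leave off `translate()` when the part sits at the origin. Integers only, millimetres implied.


translate([232, 132, 0]) cube([2915, 190, 389]);


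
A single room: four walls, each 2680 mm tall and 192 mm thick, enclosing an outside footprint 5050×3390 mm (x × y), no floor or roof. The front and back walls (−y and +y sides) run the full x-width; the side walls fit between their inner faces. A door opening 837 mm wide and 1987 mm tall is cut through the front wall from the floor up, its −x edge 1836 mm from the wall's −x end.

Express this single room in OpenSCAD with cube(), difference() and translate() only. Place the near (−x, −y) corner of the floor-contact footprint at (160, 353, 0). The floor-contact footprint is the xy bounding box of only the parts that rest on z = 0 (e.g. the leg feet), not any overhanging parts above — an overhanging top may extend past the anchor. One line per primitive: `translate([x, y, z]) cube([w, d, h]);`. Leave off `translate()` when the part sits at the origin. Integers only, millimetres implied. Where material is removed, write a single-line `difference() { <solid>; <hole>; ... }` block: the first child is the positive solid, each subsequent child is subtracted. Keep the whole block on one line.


difference() { translate([160, 353, 0]) cube([5050, 192, 2680]); translate([1996, 353, 0]) cube([837, 192, 1987]); }
translate([160, 3551, 0]) cube([5050, 192, 2680]);
translate([160, 545, 0]) cube([192, 3006, 2680]);
translate([5018, 545, 0]) cube([192, 3006, 2680]);


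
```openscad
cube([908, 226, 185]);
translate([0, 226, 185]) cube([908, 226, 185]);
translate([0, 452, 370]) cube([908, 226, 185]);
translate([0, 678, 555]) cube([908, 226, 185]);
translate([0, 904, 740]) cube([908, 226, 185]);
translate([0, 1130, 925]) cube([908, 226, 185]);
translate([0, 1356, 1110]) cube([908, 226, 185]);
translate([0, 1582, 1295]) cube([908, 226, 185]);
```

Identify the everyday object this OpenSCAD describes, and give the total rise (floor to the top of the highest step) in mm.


A staircase. The total rise is 1480 mm.

8 identical blocks, each offset up and back from the previous — a staircase. Each step is 185 mm tall and there are 8 of them, so the total rise is 8 × 185 = 1480 mm.


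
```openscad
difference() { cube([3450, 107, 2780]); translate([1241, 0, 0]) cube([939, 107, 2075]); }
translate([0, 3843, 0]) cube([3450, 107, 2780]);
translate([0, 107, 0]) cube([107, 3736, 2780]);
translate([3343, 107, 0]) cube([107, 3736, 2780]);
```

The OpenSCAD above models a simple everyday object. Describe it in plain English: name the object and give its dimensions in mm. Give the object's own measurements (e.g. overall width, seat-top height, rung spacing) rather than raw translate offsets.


A single room: four walls, each 2780 mm tall and 107 mm thick, enclosing an outside footprint 3450×3950 mm (x × y), no floor or roof. The front and back walls (−y and +y sides) run the full x-width; the side walls fit between their inner faces. A door opening 939 mm wide and 2075 mm tall is cut through the front wall from the floor up, its −x edge 1241 mm from the wall's −x end.


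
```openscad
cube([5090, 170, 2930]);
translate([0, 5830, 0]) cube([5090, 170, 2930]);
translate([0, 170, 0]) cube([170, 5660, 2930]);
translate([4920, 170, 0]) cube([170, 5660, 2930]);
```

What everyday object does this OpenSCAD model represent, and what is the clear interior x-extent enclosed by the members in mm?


A house (or room) frame. The interior width is 4750 mm.

Four 2930 mm walls enclosing a rectangle with no floor or roof — a room or house frame. Outside width is 5090 mm and wall thickness is 170 mm, so the interior width is 5090 − 2 × 170 = 4750 mm.
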